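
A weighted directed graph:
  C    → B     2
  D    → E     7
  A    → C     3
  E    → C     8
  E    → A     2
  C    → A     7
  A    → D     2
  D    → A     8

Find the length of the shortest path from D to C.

11

Candidate routes:
D→E→C: 7 + 8 = 15
D→E→A→C: 7 + 2 + 3 = 12
D→A→C: 8 + 3 = 11
The minimum is 11.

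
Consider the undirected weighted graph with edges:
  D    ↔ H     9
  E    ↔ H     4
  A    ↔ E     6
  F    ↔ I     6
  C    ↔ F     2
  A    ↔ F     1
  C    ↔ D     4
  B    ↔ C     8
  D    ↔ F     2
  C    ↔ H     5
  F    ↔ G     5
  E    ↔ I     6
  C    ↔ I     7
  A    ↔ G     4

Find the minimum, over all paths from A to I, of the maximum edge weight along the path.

6

Comparing a few candidate routes:
A→E→H→C→D→F→I: max(6, 4, 5, 4, 2, 6) = 6
A→G→F→I: max(4, 5, 6) = 6
A→E→H→C→F→I: max(6, 4, 5, 2, 6) = 6
A→G→F→D→C→H→E→I: max(4, 5, 2, 4, 5, 4, 6) = 6
A→E→I: max(6, 6) = 6
A→G→F→C→H→E→I: max(4, 5, 2, 5, 4, 6) = 6
Smallest bottleneck: 6.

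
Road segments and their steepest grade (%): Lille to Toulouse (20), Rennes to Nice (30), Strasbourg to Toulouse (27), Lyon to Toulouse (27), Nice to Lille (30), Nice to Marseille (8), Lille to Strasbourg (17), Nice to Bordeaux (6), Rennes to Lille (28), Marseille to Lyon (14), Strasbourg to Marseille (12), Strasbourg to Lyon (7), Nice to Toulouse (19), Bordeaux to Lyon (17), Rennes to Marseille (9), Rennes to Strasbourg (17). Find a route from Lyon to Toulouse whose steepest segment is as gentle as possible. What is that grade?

19

Comparing a few candidate routes:
Lyon-Strasbourg-Rennes-Marseille-Nice-Toulouse: max(7, 17, 9, 8, 19) = 19
Lyon-Bordeaux-Nice-Marseille-Strasbourg-Lille-Toulouse: max(17, 6, 8, 12, 17, 20) = 20
Lyon-Strasbourg-Marseille-Nice-Toulouse: max(7, 12, 8, 19) = 19
Lyon-Marseille-Nice-Toulouse: max(14, 8, 19) = 19
Lyon-Bordeaux-Nice-Marseille-Rennes-Strasbourg-Lille-Toulouse: max(17, 6, 8, 9, 17, 17, 20) = 20
Lyon-Bordeaux-Nice-Toulouse: max(17, 6, 19) = 19
Best route has worst link 19%.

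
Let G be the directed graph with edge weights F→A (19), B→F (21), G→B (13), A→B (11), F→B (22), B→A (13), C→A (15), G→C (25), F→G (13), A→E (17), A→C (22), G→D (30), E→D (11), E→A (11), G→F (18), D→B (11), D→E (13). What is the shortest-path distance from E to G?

56

Routes from E to G:
E -> D -> B -> F -> G: 11 + 11 + 21 + 13 = 56
E -> A -> B -> F -> G: 11 + 11 + 21 + 13 = 56
Best route has total 56.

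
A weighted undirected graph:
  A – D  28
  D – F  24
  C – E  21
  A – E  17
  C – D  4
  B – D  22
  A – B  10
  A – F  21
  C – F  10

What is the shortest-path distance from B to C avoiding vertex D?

Paths from B to C avoiding D:
B→A→F→C: 10 + 21 + 10 = 41
B→A→E→C: 10 + 17 + 21 = 48
The minimum is 41.

41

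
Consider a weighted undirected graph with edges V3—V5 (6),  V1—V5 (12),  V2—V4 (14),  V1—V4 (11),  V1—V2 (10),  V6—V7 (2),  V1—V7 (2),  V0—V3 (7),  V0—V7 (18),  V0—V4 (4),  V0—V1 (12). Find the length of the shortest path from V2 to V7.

12

Some routes from V2 to V7:
V2 - V4 - V1 - V7: 14 + 11 + 2 = 27
V2 - V1 - V7: 10 + 2 = 12
V2 - V4 - V0 - V1 - V7: 14 + 4 + 12 + 2 = 32
Best route has total 12.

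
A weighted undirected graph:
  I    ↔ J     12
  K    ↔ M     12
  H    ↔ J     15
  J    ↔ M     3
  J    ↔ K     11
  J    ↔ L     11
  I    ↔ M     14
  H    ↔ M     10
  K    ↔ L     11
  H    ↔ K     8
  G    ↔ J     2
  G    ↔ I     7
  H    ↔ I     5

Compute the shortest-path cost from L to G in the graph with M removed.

13

Comparing a few candidate routes:
L -> K -> J -> G: 11 + 11 + 2 = 24
L -> J -> G: 11 + 2 = 13
L -> J -> I -> G: 11 + 12 + 7 = 30
Shortest: 13.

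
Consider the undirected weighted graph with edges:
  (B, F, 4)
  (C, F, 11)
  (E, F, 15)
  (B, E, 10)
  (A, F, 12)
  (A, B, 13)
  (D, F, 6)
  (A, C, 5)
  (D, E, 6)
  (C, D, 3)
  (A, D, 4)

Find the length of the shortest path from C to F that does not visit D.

Routes from C to F avoiding D:
C-A-B-E-F: 5 + 13 + 10 + 15 = 43
C-A-F: 5 + 12 = 17
C-A-B-F: 5 + 13 + 4 = 22
C-F: 11
The minimum is 11.

11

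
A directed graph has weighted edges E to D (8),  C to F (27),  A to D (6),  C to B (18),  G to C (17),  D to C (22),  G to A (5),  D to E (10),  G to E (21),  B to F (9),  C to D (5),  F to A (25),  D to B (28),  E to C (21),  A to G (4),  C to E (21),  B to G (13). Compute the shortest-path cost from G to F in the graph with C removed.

Paths from G to F avoiding C:
G→E→D→B→F: 21 + 8 + 28 + 9 = 66
G→A→D→B→F: 5 + 6 + 28 + 9 = 48
Best route has total 48.

48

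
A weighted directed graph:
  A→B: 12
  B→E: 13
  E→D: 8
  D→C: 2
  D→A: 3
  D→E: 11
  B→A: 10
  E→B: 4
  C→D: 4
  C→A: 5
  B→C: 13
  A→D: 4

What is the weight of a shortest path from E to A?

11

Paths from E to A:
E - B - C - D - A: 4 + 13 + 4 + 3 = 24
E - B - C - A: 4 + 13 + 5 = 22
E - D - A: 8 + 3 = 11
E - B - A: 4 + 10 = 14
E - D - C - A: 8 + 2 + 5 = 15
Shortest: 11.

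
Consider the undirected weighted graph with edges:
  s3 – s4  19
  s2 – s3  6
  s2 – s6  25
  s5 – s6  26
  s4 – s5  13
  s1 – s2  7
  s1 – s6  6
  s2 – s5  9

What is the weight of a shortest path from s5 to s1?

A few of the s5→s1 routes:
s5 -> s2 -> s6 -> s1: 9 + 25 + 6 = 40
s5 -> s6 -> s1: 26 + 6 = 32
s5 -> s2 -> s1: 9 + 7 = 16
The minimum is 16.

16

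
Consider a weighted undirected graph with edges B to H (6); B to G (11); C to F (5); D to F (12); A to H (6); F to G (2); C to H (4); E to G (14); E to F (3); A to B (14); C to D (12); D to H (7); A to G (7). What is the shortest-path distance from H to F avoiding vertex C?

A few of the H→F routes:
H→D→F: 7 + 12 = 19
H→B→G→F: 6 + 11 + 2 = 19
H→A→G→F: 6 + 7 + 2 = 15
The minimum is 15.

15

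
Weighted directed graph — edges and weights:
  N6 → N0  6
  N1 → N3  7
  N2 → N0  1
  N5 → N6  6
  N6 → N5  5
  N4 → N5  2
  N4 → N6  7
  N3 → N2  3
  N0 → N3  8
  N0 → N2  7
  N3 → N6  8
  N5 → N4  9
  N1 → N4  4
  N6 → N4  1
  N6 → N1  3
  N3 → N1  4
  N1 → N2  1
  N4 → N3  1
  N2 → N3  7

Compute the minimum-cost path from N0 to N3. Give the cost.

Candidate routes:
N0 - N3: 8
N0 - N2 - N3: 7 + 7 = 14
Best route has total 8.

8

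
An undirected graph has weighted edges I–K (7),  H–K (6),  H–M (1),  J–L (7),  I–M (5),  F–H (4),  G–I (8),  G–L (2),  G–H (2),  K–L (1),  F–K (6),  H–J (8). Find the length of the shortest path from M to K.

6

Comparing a few candidate routes:
M - H - K: 1 + 6 = 7
M - H - G - L - K: 1 + 2 + 2 + 1 = 6
M - I - K: 5 + 7 = 12
M - H - F - K: 1 + 4 + 6 = 11
The minimum is 6.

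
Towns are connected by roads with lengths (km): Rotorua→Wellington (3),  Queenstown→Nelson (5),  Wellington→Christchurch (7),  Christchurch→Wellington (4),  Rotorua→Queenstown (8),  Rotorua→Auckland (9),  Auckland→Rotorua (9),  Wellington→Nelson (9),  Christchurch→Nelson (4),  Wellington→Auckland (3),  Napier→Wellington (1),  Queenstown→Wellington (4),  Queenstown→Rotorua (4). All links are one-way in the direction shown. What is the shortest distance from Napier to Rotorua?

Routes from Napier to Rotorua:
Napier→Wellington→Auckland→Rotorua: 1 + 3 + 9 = 13
Shortest: 13 km.

13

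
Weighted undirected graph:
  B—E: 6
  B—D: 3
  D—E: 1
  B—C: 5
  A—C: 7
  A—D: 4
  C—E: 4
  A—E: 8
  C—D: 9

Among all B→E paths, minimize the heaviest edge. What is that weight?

3

Checking several routes:
B -> E: max(6) = 6
B -> D -> E: max(3, 1) = 3
B -> D -> A -> C -> E: max(3, 4, 7, 4) = 7
B -> C -> E: max(5, 4) = 5
Best route has worst link 3.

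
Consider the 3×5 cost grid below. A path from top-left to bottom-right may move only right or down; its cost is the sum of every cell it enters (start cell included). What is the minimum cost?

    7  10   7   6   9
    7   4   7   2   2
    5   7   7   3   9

38

Cheapest: (0,0)→(1,0)→(1,1)→(1,2)→(1,3)→(1,4)→(2,4)
  7 + 7 + 4 + 7 + 2 + 2 + 9 = 38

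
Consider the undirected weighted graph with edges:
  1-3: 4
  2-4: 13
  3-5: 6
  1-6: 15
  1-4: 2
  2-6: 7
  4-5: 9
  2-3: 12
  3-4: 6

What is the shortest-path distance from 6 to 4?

Comparing a few candidate routes:
6-2-3-4: 7 + 12 + 6 = 25
6-1-4: 15 + 2 = 17
6-2-3-1-4: 7 + 12 + 4 + 2 = 25
6-2-4: 7 + 13 = 20
6-1-3-4: 15 + 4 + 6 = 25
Shortest: 17.

17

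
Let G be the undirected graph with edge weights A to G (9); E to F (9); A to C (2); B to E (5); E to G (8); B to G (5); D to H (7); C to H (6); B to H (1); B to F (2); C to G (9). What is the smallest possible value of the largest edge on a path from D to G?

A few of the D→G routes:
D - H - B - E - G: max(7, 1, 5, 8) = 8
D - H - C - G: max(7, 6, 9) = 9
D - H - B - G: max(7, 1, 5) = 7
Smallest bottleneck: 7.

7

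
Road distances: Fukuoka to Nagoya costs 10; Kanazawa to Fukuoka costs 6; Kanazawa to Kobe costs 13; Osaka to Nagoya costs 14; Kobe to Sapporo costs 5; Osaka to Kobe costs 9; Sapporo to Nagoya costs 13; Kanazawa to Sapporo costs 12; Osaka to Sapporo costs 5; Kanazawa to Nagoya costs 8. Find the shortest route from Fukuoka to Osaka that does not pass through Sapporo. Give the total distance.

Routes from Fukuoka to Osaka avoiding Sapporo:
Fukuoka → Kanazawa → Nagoya → Osaka: 6 + 8 + 14 = 28
Fukuoka → Nagoya → Osaka: 10 + 14 = 24
Fukuoka → Kanazawa → Kobe → Osaka: 6 + 13 + 9 = 28
Fukuoka → Nagoya → Kanazawa → Kobe → Osaka: 10 + 8 + 13 + 9 = 40
Best route has total 24.

24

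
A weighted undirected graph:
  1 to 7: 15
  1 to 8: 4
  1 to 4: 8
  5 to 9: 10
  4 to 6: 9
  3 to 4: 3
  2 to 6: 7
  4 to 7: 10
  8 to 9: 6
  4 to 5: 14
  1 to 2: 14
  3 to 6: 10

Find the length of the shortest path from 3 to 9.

A few of the 3→9 routes:
3 -> 6 -> 4 -> 5 -> 9: 10 + 9 + 14 + 10 = 43
3 -> 4 -> 1 -> 8 -> 9: 3 + 8 + 4 + 6 = 21
3 -> 6 -> 2 -> 1 -> 8 -> 9: 10 + 7 + 14 + 4 + 6 = 41
3 -> 4 -> 5 -> 9: 3 + 14 + 10 = 27
3 -> 4 -> 7 -> 1 -> 8 -> 9: 3 + 10 + 15 + 4 + 6 = 38
3 -> 6 -> 4 -> 1 -> 8 -> 9: 10 + 9 + 8 + 4 + 6 = 37
Shortest: 21.

21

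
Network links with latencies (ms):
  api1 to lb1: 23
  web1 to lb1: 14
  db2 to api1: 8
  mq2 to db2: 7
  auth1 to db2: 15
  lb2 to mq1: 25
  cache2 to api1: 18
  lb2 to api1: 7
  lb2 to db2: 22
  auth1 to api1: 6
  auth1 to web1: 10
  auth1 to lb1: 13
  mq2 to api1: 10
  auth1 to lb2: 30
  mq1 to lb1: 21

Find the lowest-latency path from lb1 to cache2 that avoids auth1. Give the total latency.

Routes from lb1 to cache2 avoiding auth1:
lb1 - api1 - cache2: 23 + 18 = 41
lb1 - mq1 - lb2 - api1 - cache2: 21 + 25 + 7 + 18 = 71
lb1 - mq1 - lb2 - db2 - mq2 - api1 - cache2: 21 + 25 + 22 + 7 + 10 + 18 = 103
lb1 - mq1 - lb2 - db2 - api1 - cache2: 21 + 25 + 22 + 8 + 18 = 94
The minimum is 41 ms.

41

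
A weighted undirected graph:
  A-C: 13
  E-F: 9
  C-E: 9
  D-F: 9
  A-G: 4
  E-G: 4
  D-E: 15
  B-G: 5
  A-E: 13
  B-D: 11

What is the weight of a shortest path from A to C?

Candidate routes:
A - G - B - D - E - C: 4 + 5 + 11 + 15 + 9 = 44
A - G - B - D - F - E - C: 4 + 5 + 11 + 9 + 9 + 9 = 47
A - G - E - C: 4 + 4 + 9 = 17
A - E - C: 13 + 9 = 22
A - C: 13
Shortest: 13.

13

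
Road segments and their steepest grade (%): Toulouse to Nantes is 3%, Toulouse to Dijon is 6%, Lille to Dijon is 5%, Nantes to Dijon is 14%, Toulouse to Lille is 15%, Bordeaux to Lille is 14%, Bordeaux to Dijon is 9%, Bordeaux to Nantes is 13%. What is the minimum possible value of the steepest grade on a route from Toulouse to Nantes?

3

Checking several routes:
Toulouse - Dijon - Bordeaux - Nantes: max(6, 9, 13) = 13
Toulouse - Nantes: max(3) = 3
Toulouse - Dijon - Lille - Bordeaux - Nantes: max(6, 5, 14, 13) = 14
Toulouse - Dijon - Nantes: max(6, 14) = 14
Best route has worst link 3%.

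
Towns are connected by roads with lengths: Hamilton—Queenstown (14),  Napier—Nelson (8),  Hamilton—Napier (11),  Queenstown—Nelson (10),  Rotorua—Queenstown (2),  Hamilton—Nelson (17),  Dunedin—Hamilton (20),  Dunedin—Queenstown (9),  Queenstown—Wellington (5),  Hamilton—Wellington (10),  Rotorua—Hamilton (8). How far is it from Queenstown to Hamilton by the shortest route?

10

Paths from Queenstown to Hamilton:
Queenstown → Nelson → Napier → Hamilton: 10 + 8 + 11 = 29
Queenstown → Wellington → Hamilton: 5 + 10 = 15
Queenstown → Rotorua → Hamilton: 2 + 8 = 10
Queenstown → Hamilton: 14
Queenstown → Dunedin → Hamilton: 9 + 20 = 29
Queenstown → Nelson → Hamilton: 10 + 17 = 27
Best route has total 10.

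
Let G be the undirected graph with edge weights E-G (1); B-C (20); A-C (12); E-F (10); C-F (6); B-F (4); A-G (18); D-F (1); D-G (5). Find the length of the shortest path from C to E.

Some routes from C to E:
C - F - D - G - E: 6 + 1 + 5 + 1 = 13
C - A - G - E: 12 + 18 + 1 = 31
C - F - E: 6 + 10 = 16
C - B - F - D - G - E: 20 + 4 + 1 + 5 + 1 = 31
Best route has total 13.

13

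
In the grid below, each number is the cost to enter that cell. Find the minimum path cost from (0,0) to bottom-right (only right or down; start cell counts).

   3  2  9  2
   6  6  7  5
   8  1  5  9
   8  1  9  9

31

Cheapest: (0,0) -> (0,1) -> (1,1) -> (2,1) -> (3,1) -> (3,2) -> (3,3)
  3 + 2 + 6 + 1 + 1 + 9 + 9 = 31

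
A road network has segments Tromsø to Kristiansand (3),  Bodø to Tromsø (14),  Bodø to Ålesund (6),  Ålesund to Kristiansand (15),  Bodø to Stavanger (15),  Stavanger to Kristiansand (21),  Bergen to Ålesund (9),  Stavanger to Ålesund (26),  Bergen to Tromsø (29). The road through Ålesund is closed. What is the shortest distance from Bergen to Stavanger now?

53

Routes from Bergen to Stavanger avoiding Ålesund:
Bergen -> Tromsø -> Bodø -> Stavanger: 29 + 14 + 15 = 58
Bergen -> Tromsø -> Kristiansand -> Stavanger: 29 + 3 + 21 = 53
The minimum is 53 km.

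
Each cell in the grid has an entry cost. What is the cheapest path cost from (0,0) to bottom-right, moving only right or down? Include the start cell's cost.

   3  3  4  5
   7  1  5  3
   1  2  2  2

One optimal route is r0c0 → r0c1 → r1c1 → r2c1 → r2c2 → r2c3.
Its cost is 3 + 3 + 1 + 2 + 2 + 2 = 13.

13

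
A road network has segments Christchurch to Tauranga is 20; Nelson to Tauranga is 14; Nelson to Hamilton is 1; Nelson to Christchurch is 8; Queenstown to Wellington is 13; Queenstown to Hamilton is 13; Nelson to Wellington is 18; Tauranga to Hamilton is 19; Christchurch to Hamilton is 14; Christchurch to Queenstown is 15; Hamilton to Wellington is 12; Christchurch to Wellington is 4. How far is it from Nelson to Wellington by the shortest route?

A few of the Nelson→Wellington routes:
Nelson - Christchurch - Wellington: 8 + 4 = 12
Nelson - Wellington: 18
Nelson - Hamilton - Wellington: 1 + 12 = 13
The minimum is 12.

12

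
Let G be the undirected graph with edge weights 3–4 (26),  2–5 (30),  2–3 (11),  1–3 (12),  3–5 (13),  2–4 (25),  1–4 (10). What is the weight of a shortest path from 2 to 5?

24

Candidate routes:
2 - 3 - 5: 11 + 13 = 24
2 - 5: 30
2 - 4 - 3 - 5: 25 + 26 + 13 = 64
2 - 4 - 1 - 3 - 5: 25 + 10 + 12 + 13 = 60
The minimum is 24.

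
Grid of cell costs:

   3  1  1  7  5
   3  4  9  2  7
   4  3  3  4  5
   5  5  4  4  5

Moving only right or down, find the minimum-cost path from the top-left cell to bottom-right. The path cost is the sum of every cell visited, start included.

27

Best path: (0,0) → (0,1) → (0,2) → (0,3) → (1,3) → (2,3) → (3,3) → (3,4)
Cost: 3 + 1 + 1 + 7 + 2 + 4 + 4 + 5 = 27
For comparison, the top-then-right route costs 34.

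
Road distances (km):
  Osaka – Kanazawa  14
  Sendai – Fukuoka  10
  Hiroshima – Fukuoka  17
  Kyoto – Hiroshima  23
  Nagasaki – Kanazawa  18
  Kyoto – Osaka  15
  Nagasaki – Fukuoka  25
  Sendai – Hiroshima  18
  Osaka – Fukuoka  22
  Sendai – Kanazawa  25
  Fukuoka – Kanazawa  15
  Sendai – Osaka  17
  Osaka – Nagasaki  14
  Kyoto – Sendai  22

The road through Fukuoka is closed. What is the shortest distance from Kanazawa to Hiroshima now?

43

A few of the Kanazawa→Hiroshima routes:
Kanazawa-Osaka-Kyoto-Hiroshima: 14 + 15 + 23 = 52
Kanazawa-Osaka-Sendai-Hiroshima: 14 + 17 + 18 = 49
Kanazawa-Sendai-Hiroshima: 25 + 18 = 43
The minimum is 43 km.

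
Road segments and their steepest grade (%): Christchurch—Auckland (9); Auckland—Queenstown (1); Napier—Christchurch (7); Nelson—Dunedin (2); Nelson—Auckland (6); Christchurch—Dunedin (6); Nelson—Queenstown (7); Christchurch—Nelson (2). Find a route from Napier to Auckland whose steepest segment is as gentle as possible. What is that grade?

Checking several routes:
Napier-Christchurch-Dunedin-Nelson-Queenstown-Auckland: max(7, 6, 2, 7, 1) = 7
Napier-Christchurch-Nelson-Queenstown-Auckland: max(7, 2, 7, 1) = 7
Napier-Christchurch-Dunedin-Nelson-Auckland: max(7, 6, 2, 6) = 7
Napier-Christchurch-Nelson-Auckland: max(7, 2, 6) = 7
Best route has worst link 7%.

7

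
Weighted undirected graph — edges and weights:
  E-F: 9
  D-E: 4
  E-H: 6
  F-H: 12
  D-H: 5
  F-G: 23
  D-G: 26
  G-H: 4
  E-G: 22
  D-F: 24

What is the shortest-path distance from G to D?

Checking several routes:
G→H→D: 4 + 5 = 9
G→D: 26
G→H→E→D: 4 + 6 + 4 = 14
The minimum is 9.

9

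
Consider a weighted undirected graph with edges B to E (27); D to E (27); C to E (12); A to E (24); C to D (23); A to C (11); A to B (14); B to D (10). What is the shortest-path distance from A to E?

23

A few of the A→E routes:
A → B → E: 14 + 27 = 41
A → C → E: 11 + 12 = 23
A → E: 24
The minimum is 23.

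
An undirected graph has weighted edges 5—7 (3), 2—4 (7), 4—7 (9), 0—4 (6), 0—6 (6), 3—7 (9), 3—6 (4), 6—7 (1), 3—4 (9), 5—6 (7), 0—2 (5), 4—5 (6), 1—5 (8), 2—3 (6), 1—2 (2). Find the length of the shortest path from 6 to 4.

10

Comparing a few candidate routes:
6 -> 0 -> 4: 6 + 6 = 12
6 -> 7 -> 4: 1 + 9 = 10
6 -> 7 -> 5 -> 4: 1 + 3 + 6 = 10
The minimum is 10.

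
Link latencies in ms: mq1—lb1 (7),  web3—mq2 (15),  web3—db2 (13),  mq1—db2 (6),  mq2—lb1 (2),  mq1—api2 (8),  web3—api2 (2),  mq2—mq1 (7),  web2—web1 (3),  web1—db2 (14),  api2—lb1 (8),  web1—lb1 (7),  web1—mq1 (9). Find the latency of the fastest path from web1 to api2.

A few of the web1→api2 routes:
web1 - mq1 - api2: 9 + 8 = 17
web1 - lb1 - mq1 - api2: 7 + 7 + 8 = 22
web1 - lb1 - api2: 7 + 8 = 15
Best route has total 15 ms.

15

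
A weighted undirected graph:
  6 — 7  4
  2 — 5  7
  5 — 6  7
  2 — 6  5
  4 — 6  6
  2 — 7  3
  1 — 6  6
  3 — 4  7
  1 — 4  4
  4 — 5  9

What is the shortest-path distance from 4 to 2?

Some routes from 4 to 2:
4-6-2: 6 + 5 = 11
4-6-7-2: 6 + 4 + 3 = 13
4-1-6-2: 4 + 6 + 5 = 15
Shortest: 11.

11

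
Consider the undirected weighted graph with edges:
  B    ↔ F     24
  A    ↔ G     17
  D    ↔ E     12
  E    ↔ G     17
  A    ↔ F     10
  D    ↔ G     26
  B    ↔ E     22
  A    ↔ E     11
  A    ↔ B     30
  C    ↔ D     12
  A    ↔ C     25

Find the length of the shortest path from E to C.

24

Checking several routes:
E-G-A-C: 17 + 17 + 25 = 59
E-G-D-C: 17 + 26 + 12 = 55
E-A-C: 11 + 25 = 36
E-D-C: 12 + 12 = 24
Best route has total 24.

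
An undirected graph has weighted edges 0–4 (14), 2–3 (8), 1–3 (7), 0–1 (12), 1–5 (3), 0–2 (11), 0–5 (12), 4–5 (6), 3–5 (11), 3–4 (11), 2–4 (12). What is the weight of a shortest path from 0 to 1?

12

A few of the 0→1 routes:
0-4-5-1: 14 + 6 + 3 = 23
0-5-1: 12 + 3 = 15
0-1: 12
Best route has total 12.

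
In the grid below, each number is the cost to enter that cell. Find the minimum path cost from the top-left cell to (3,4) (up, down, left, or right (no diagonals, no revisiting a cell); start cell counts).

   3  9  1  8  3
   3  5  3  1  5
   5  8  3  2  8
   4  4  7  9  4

Take r0c0→r1c0→r1c1→r1c2→r1c3→r2c3→r2c4→r3c4 for a total of 3 + 3 + 5 + 3 + 1 + 2 + 8 + 4 = 29.

29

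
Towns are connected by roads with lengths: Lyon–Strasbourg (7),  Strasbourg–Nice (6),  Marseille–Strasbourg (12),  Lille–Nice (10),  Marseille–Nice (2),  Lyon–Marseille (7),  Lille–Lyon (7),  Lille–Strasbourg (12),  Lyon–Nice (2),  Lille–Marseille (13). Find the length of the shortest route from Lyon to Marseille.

A few of the Lyon→Marseille routes:
Lyon-Marseille: 7
Lyon-Strasbourg-Nice-Marseille: 7 + 6 + 2 = 15
Lyon-Nice-Marseille: 2 + 2 = 4
The minimum is 4.

4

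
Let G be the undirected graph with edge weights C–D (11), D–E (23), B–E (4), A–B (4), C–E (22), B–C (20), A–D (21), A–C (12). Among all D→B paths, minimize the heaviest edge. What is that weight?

12

A few of the D→B routes:
D - A - B: max(21, 4) = 21
D - C - A - B: max(11, 12, 4) = 12
D - A - C - B: max(21, 12, 20) = 21
D - C - B: max(11, 20) = 20
Best route has worst link 12.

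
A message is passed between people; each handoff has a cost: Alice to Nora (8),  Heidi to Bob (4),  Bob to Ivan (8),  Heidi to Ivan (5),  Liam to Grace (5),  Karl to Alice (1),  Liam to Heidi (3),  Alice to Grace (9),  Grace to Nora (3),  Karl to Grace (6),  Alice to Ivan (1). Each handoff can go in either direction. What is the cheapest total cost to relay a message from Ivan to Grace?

8

Candidate routes:
Ivan→Alice→Grace: 1 + 9 = 10
Ivan→Alice→Karl→Grace: 1 + 1 + 6 = 8
Ivan→Alice→Nora→Grace: 1 + 8 + 3 = 12
Ivan→Bob→Heidi→Liam→Grace: 8 + 4 + 3 + 5 = 20
Ivan→Heidi→Liam→Grace: 5 + 3 + 5 = 13
Shortest: 8.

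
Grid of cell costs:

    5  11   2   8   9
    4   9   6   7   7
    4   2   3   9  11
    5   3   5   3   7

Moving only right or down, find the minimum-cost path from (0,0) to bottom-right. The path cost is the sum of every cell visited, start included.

Best path: [0,0] [1,0] [2,0] [2,1] [2,2] [3,2] [3,3] [3,4]
Cost: 5 + 4 + 4 + 2 + 3 + 5 + 3 + 7 = 33

33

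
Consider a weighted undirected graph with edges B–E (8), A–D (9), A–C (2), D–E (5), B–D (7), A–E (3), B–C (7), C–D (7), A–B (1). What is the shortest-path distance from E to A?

Some routes from E to A:
E - D - B - A: 5 + 7 + 1 = 13
E - A: 3
E - D - A: 5 + 9 = 14
E - B - A: 8 + 1 = 9
The minimum is 3.

3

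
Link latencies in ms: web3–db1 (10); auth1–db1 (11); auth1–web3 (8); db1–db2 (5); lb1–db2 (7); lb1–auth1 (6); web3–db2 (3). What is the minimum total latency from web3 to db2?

Checking several routes:
web3 - auth1 - db1 - db2: 8 + 11 + 5 = 24
web3 - db2: 3
web3 - auth1 - lb1 - db2: 8 + 6 + 7 = 21
web3 - db1 - db2: 10 + 5 = 15
The minimum is 3 ms.

3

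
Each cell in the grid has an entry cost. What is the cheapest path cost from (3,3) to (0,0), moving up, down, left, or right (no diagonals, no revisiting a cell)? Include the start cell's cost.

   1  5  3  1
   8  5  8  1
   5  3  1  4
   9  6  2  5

Best path: (3,3) -> (2,3) -> (1,3) -> (0,3) -> (0,2) -> (0,1) -> (0,0)
Cost: 5 + 4 + 1 + 1 + 3 + 5 + 1 = 20

20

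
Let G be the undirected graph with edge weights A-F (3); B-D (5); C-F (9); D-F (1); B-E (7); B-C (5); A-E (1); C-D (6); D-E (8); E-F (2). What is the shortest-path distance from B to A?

8

Some routes from B to A:
B -> E -> A: 7 + 1 = 8
B -> D -> F -> A: 5 + 1 + 3 = 9
B -> D -> F -> E -> A: 5 + 1 + 2 + 1 = 9
Best route has total 8.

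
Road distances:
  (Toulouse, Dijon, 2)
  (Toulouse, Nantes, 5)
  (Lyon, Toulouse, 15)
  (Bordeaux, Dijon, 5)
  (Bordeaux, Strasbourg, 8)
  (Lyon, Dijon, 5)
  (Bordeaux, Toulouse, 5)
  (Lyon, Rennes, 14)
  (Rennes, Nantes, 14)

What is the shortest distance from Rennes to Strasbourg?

Checking several routes:
Rennes→Lyon→Dijon→Bordeaux→Strasbourg: 14 + 5 + 5 + 8 = 32
Rennes→Nantes→Toulouse→Dijon→Bordeaux→Strasbourg: 14 + 5 + 2 + 5 + 8 = 34
Rennes→Lyon→Dijon→Toulouse→Bordeaux→Strasbourg: 14 + 5 + 2 + 5 + 8 = 34
Rennes→Nantes→Toulouse→Bordeaux→Strasbourg: 14 + 5 + 5 + 8 = 32
Best route has total 32.

32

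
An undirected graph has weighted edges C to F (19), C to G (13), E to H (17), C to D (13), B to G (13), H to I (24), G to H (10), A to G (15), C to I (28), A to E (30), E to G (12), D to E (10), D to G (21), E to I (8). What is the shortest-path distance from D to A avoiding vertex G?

40

Routes from D to A avoiding G:
D-C-I-H-E-A: 13 + 28 + 24 + 17 + 30 = 112
D-E-A: 10 + 30 = 40
D-C-I-E-A: 13 + 28 + 8 + 30 = 79
The minimum is 40.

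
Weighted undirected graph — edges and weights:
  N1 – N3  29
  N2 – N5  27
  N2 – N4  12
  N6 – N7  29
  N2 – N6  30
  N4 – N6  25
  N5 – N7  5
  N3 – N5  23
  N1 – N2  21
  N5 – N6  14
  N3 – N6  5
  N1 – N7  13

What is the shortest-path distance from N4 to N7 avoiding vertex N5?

46

Checking several routes:
N4→N6→N3→N1→N7: 25 + 5 + 29 + 13 = 72
N4→N6→N7: 25 + 29 = 54
N4→N6→N2→N1→N7: 25 + 30 + 21 + 13 = 89
N4→N2→N6→N3→N1→N7: 12 + 30 + 5 + 29 + 13 = 89
N4→N2→N1→N7: 12 + 21 + 13 = 46
N4→N2→N6→N7: 12 + 30 + 29 = 71
The minimum is 46.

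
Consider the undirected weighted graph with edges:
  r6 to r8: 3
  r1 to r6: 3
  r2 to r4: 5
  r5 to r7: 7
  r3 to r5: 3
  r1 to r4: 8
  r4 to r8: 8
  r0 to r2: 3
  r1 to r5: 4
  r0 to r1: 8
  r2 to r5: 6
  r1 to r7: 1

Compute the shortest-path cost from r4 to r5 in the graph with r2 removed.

12

Candidate routes:
r4-r1-r7-r5: 8 + 1 + 7 = 16
r4-r1-r5: 8 + 4 = 12
r4-r8-r6-r1-r7-r5: 8 + 3 + 3 + 1 + 7 = 22
r4-r8-r6-r1-r5: 8 + 3 + 3 + 4 = 18
Shortest: 12.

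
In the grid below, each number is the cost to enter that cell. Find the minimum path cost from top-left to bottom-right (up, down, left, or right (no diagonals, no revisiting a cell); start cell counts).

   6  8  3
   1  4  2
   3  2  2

14

Best path: (0,0) -> (1,0) -> (2,0) -> (2,1) -> (2,2)
Cost: 6 + 1 + 3 + 2 + 2 = 14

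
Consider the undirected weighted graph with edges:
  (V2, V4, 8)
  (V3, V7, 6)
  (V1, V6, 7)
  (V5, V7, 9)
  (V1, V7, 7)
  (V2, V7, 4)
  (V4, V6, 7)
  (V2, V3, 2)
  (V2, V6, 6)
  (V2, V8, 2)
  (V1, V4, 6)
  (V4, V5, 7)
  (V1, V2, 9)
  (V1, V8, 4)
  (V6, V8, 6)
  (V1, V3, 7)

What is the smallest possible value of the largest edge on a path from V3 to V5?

Comparing a few candidate routes:
V3 → V1 → V7 → V2 → V8 → V6 → V4 → V5: max(7, 7, 4, 2, 6, 7, 7) = 7
V3 → V1 → V7 → V2 → V6 → V4 → V5: max(7, 7, 4, 6, 7, 7) = 7
V3 → V1 → V8 → V2 → V6 → V4 → V5: max(7, 4, 2, 6, 7, 7) = 7
V3 → V1 → V4 → V5: max(7, 6, 7) = 7
V3 → V1 → V8 → V6 → V4 → V5: max(7, 4, 6, 7, 7) = 7
V3 → V1 → V6 → V4 → V5: max(7, 7, 7, 7) = 7
The minimum achievable maximum is 7.

7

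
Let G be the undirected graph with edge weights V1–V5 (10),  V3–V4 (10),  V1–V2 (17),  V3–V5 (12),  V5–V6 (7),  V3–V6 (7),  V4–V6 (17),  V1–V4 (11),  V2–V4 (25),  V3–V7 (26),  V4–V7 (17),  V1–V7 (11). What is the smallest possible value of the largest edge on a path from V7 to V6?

Checking several routes:
V7→V1→V4→V6: max(11, 11, 17) = 17
V7→V1→V5→V3→V4→V6: max(11, 10, 12, 10, 17) = 17
V7→V1→V5→V6: max(11, 10, 7) = 11
V7→V1→V4→V3→V5→V6: max(11, 11, 10, 12, 7) = 12
V7→V1→V4→V3→V6: max(11, 11, 10, 7) = 11
V7→V1→V5→V3→V6: max(11, 10, 12, 7) = 12
Best route has worst link 11.

11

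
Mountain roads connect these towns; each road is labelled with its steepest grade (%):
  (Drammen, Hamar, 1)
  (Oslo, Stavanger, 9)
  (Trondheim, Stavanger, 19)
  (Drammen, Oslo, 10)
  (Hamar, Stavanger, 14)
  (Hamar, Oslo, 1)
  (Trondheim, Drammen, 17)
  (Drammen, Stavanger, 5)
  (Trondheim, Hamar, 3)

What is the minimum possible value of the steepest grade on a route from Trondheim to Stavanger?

A few of the Trondheim→Stavanger routes:
Trondheim→Hamar→Drammen→Stavanger: max(3, 1, 5) = 5
Trondheim→Hamar→Oslo→Stavanger: max(3, 1, 9) = 9
Trondheim→Hamar→Drammen→Oslo→Stavanger: max(3, 1, 10, 9) = 10
Best route has worst link 5%.

5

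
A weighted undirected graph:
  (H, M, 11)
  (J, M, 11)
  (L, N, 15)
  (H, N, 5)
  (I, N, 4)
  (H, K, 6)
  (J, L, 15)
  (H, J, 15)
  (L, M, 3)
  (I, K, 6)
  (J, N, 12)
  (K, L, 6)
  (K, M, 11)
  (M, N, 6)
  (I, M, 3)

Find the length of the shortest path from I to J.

14

Checking several routes:
I-N-J: 4 + 12 = 16
I-M-J: 3 + 11 = 14
I-N-M-J: 4 + 6 + 11 = 21
Best route has total 14.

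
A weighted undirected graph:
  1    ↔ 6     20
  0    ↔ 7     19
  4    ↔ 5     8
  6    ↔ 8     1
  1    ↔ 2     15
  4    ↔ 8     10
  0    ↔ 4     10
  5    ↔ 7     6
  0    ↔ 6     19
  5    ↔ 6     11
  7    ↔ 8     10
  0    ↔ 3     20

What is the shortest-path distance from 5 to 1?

Checking several routes:
5→4→0→6→1: 8 + 10 + 19 + 20 = 57
5→7→8→6→1: 6 + 10 + 1 + 20 = 37
5→4→8→6→1: 8 + 10 + 1 + 20 = 39
5→6→1: 11 + 20 = 31
Shortest: 31.

31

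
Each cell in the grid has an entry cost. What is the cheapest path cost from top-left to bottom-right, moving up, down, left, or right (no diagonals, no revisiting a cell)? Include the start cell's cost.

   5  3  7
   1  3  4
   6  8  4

Cheapest: [0,0] -> [1,0] -> [1,1] -> [1,2] -> [2,2]
  5 + 1 + 3 + 4 + 4 = 17

17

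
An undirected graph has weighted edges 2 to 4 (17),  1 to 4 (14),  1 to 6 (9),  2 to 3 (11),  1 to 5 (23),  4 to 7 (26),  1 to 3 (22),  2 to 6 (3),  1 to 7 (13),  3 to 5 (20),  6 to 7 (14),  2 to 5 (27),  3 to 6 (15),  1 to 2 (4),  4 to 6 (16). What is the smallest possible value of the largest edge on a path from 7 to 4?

Checking several routes:
7 -> 6 -> 1 -> 4: max(14, 9, 14) = 14
7 -> 1 -> 4: max(13, 14) = 14
7 -> 1 -> 6 -> 4: max(13, 9, 16) = 16
7 -> 6 -> 2 -> 1 -> 4: max(14, 3, 4, 14) = 14
7 -> 1 -> 2 -> 6 -> 4: max(13, 4, 3, 16) = 16
7 -> 6 -> 3 -> 2 -> 1 -> 4: max(14, 15, 11, 4, 14) = 15
Best route has worst link 14.

14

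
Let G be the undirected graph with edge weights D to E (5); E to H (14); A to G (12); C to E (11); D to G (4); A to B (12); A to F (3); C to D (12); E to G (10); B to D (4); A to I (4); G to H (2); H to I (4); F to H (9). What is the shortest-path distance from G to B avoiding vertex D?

Paths from G to B avoiding D:
G - H - I - A - B: 2 + 4 + 4 + 12 = 22
G - H - F - A - B: 2 + 9 + 3 + 12 = 26
G - E - H - F - A - B: 10 + 14 + 9 + 3 + 12 = 48
G - E - H - I - A - B: 10 + 14 + 4 + 4 + 12 = 44
G - A - B: 12 + 12 = 24
The minimum is 22.

22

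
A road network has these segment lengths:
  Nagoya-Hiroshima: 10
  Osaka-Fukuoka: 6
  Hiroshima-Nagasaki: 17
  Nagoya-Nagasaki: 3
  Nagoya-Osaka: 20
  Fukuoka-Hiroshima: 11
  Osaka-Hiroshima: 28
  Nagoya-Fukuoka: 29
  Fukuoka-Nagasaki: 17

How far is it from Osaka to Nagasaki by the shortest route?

23

Some routes from Osaka to Nagasaki:
Osaka→Fukuoka→Nagasaki: 6 + 17 = 23
Osaka→Fukuoka→Hiroshima→Nagoya→Nagasaki: 6 + 11 + 10 + 3 = 30
Osaka→Nagoya→Nagasaki: 20 + 3 = 23
Shortest: 23.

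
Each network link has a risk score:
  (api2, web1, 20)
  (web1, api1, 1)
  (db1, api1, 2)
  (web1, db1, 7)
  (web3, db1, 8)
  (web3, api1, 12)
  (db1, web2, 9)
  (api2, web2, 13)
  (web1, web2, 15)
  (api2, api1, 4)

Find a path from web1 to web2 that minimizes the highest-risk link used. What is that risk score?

Comparing a few candidate routes:
web1→api1→web3→db1→web2: max(1, 12, 8, 9) = 12
web1→db1→web3→api1→api2→web2: max(7, 8, 12, 4, 13) = 13
web1→api1→db1→web2: max(1, 2, 9) = 9
web1→db1→web2: max(7, 9) = 9
Best route has worst link 9.

9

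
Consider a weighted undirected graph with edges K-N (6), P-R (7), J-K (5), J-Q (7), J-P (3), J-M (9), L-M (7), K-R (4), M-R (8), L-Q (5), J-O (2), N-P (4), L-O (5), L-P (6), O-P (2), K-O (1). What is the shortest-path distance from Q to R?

14

Some routes from Q to R:
Q -> J -> K -> R: 7 + 5 + 4 = 16
Q -> L -> O -> K -> R: 5 + 5 + 1 + 4 = 15
Q -> J -> O -> K -> R: 7 + 2 + 1 + 4 = 14
Shortest: 14.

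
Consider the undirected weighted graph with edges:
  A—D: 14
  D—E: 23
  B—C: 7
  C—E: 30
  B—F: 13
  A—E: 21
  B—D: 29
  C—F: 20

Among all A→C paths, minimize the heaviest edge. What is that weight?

Checking several routes:
A-D-B-F-C: max(14, 29, 13, 20) = 29
A-E-D-B-F-C: max(21, 23, 29, 13, 20) = 29
A-E-D-B-C: max(21, 23, 29, 7) = 29
The minimum achievable maximum is 29.

29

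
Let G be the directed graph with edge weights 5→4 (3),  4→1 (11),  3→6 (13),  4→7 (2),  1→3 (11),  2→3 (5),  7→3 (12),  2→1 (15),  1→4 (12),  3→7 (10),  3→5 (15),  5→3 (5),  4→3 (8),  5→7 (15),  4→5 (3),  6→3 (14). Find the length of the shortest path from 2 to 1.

15

Paths from 2 to 1:
2 - 3 - 5 - 4 - 1: 5 + 15 + 3 + 11 = 34
2 - 1: 15
Shortest: 15.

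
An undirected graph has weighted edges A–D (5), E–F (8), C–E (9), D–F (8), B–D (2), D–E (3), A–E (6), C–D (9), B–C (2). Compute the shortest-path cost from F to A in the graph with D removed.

14

Candidate routes:
F → E → A: 8 + 6 = 14
The minimum is 14.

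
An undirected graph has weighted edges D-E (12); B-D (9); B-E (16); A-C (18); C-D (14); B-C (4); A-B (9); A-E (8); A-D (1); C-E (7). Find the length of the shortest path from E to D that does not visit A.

Candidate routes:
E → C → B → D: 7 + 4 + 9 = 20
E → D: 12
E → C → D: 7 + 14 = 21
E → B → C → D: 16 + 4 + 14 = 34
E → B → D: 16 + 9 = 25
Shortest: 12.

12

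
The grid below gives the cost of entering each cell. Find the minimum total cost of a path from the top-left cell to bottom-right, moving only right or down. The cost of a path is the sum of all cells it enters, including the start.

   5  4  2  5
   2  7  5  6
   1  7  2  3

Path r0c0 r1c0 r2c0 r2c1 r2c2 r2c3: 5 + 2 + 1 + 7 + 2 + 3 = 20.

20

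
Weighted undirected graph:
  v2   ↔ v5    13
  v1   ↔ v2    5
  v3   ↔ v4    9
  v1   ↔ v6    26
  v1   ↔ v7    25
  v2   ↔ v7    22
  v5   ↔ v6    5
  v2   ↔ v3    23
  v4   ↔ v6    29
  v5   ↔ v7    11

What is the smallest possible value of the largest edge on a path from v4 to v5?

Checking several routes:
v4 - v3 - v2 - v7 - v5: max(9, 23, 22, 11) = 23
v4 - v3 - v2 - v5: max(9, 23, 13) = 23
v4 - v3 - v2 - v1 - v7 - v5: max(9, 23, 5, 25, 11) = 25
Smallest bottleneck: 23.

23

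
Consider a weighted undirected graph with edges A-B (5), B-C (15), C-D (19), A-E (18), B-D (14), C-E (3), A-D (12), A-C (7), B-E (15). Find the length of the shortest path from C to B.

Some routes from C to B:
C -> B: 15
C -> E -> B: 3 + 15 = 18
C -> A -> B: 7 + 5 = 12
Shortest: 12.

12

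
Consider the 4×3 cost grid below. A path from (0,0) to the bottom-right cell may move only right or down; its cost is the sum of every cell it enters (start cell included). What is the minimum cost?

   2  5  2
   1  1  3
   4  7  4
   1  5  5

16

One optimal route is (0,0) -> (1,0) -> (1,1) -> (1,2) -> (2,2) -> (3,2).
Its cost is 2 + 1 + 1 + 3 + 4 + 5 = 16.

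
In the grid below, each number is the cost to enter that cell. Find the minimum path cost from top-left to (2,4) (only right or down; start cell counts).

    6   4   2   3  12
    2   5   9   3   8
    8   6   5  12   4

One optimal route is (0,0) (0,1) (0,2) (0,3) (1,3) (1,4) (2,4).
Its cost is 6 + 4 + 2 + 3 + 3 + 8 + 4 = 30.
For comparison, the top-then-right route costs 39.

30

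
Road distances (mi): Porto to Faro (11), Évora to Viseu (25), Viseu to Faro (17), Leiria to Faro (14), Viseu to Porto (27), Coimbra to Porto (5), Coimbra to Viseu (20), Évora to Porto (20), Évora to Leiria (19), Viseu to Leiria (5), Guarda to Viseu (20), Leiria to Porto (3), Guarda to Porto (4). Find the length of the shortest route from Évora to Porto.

20

A few of the Évora→Porto routes:
Évora→Viseu→Leiria→Porto: 25 + 5 + 3 = 33
Évora→Porto: 20
Évora→Leiria→Porto: 19 + 3 = 22
Évora→Leiria→Faro→Porto: 19 + 14 + 11 = 44
The minimum is 20 mi.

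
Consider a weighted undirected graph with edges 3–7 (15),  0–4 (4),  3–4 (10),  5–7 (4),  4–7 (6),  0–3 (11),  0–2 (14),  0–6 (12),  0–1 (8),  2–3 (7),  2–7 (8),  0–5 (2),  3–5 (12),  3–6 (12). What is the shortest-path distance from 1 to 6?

20

Comparing a few candidate routes:
1 - 0 - 3 - 6: 8 + 11 + 12 = 31
1 - 0 - 5 - 7 - 2 - 3 - 6: 8 + 2 + 4 + 8 + 7 + 12 = 41
1 - 0 - 4 - 3 - 6: 8 + 4 + 10 + 12 = 34
1 - 0 - 6: 8 + 12 = 20
1 - 0 - 5 - 7 - 3 - 6: 8 + 2 + 4 + 15 + 12 = 41
1 - 0 - 5 - 3 - 6: 8 + 2 + 12 + 12 = 34
The minimum is 20.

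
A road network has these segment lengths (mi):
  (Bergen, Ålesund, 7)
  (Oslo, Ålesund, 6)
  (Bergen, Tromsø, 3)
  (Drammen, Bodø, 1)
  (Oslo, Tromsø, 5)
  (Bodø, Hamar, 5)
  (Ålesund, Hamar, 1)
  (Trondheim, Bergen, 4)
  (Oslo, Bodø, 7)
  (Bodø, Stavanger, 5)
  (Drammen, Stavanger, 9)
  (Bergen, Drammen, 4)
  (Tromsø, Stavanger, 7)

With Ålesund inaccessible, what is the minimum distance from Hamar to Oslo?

Candidate routes:
Hamar → Bodø → Stavanger → Tromsø → Oslo: 5 + 5 + 7 + 5 = 22
Hamar → Bodø → Drammen → Stavanger → Tromsø → Oslo: 5 + 1 + 9 + 7 + 5 = 27
Hamar → Bodø → Oslo: 5 + 7 = 12
Hamar → Bodø → Drammen → Bergen → Tromsø → Oslo: 5 + 1 + 4 + 3 + 5 = 18
Hamar → Bodø → Stavanger → Drammen → Bergen → Tromsø → Oslo: 5 + 5 + 9 + 4 + 3 + 5 = 31
The minimum is 12 mi.

12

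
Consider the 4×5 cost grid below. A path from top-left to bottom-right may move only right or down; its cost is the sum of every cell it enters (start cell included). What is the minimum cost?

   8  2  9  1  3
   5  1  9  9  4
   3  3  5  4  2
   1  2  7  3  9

34

Cheapest: (0,0)→(0,1)→(1,1)→(2,1)→(2,2)→(2,3)→(2,4)→(3,4)
  8 + 2 + 1 + 3 + 5 + 4 + 2 + 9 = 34
For comparison, the top-then-right route costs 38.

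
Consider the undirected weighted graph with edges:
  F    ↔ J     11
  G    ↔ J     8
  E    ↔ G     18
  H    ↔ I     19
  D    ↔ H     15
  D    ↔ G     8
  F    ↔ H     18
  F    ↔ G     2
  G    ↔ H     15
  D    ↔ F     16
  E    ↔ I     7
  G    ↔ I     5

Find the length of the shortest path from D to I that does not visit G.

34

Paths from D to I avoiding G:
D → H → I: 15 + 19 = 34
D → F → H → I: 16 + 18 + 19 = 53
Shortest: 34.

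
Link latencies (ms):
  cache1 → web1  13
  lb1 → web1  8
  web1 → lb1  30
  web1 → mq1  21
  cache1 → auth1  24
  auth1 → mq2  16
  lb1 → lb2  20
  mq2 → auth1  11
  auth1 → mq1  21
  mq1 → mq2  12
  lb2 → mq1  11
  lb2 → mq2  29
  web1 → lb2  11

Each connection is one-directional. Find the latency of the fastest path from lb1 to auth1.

52

Comparing a few candidate routes:
lb1-web1-mq1-mq2-auth1: 8 + 21 + 12 + 11 = 52
lb1-lb2-mq1-mq2-auth1: 20 + 11 + 12 + 11 = 54
lb1-web1-lb2-mq1-mq2-auth1: 8 + 11 + 11 + 12 + 11 = 53
Best route has total 52 ms.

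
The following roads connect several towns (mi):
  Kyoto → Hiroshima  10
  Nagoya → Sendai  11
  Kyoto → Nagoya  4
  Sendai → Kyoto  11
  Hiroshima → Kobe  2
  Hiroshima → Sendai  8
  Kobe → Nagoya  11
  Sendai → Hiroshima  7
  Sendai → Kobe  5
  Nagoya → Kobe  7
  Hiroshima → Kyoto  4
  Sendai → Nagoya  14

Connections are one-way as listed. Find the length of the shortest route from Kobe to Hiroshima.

Paths from Kobe to Hiroshima:
Kobe-Nagoya-Sendai-Kyoto-Hiroshima: 11 + 11 + 11 + 10 = 43
Kobe-Nagoya-Sendai-Hiroshima: 11 + 11 + 7 = 29
Shortest: 29 mi.

29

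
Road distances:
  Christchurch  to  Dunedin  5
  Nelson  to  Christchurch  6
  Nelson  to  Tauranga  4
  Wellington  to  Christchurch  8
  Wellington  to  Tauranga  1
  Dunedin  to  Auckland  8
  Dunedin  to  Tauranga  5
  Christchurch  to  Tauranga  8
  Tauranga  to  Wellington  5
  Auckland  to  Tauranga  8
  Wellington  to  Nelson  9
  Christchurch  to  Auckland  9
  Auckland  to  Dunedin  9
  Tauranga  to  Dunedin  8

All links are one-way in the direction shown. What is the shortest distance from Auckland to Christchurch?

21

Paths from Auckland to Christchurch:
Auckland - Tauranga - Wellington - Nelson - Christchurch: 8 + 5 + 9 + 6 = 28
Auckland - Dunedin - Tauranga - Wellington - Nelson - Christchurch: 9 + 5 + 5 + 9 + 6 = 34
Auckland - Dunedin - Tauranga - Wellington - Christchurch: 9 + 5 + 5 + 8 = 27
Auckland - Tauranga - Wellington - Christchurch: 8 + 5 + 8 = 21
The minimum is 21.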